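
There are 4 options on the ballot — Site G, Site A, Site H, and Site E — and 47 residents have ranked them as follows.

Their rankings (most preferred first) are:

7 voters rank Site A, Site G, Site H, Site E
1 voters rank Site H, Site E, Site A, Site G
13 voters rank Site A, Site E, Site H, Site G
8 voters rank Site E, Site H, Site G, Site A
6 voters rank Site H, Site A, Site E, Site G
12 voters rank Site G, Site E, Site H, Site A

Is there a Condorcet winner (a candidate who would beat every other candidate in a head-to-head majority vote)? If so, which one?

None — there is no Condorcet winner

Head-to-head results (47 voters total):
Site G vs Site A: Site A wins 27–20.
Site G vs Site H: Site H wins 28–19.
Site G vs Site E: Site E wins 28–19.
Site A vs Site H: Site H wins 27–20.
Site A vs Site E: Site A wins 26–21.
Site H vs Site E: Site E wins 33–14.
No candidate beats all others: Site A beats Site E beats Site H beats Site A, a majority cycle.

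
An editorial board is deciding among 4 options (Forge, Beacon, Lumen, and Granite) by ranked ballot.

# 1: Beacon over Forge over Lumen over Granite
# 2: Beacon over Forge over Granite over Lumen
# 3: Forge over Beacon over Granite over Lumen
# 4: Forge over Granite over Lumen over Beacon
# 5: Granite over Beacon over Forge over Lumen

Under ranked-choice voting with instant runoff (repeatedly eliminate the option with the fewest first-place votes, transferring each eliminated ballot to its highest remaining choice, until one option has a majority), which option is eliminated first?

Lumen

Round 1: Forge 2, Beacon 2, Granite 1, Lumen 0. Lumen has the fewest and is eliminated.
Round 2: Forge 2, Beacon 2, Granite 1. Granite has the fewest and is eliminated.
Round 3: Beacon 3, Forge 2. Beacon has a majority.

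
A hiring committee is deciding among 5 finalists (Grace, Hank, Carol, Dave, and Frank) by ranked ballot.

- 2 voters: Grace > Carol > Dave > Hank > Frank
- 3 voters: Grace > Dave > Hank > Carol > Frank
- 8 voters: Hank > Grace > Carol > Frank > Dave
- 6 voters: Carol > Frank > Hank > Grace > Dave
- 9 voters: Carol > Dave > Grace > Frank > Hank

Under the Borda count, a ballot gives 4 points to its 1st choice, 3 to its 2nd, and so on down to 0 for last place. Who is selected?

Borda scores:
  Grace: 2·4 + 3·4 + 8·3 + 6·1 + 9·2 = 68
  Hank: 2·1 + 3·2 + 8·4 + 6·2 + 9·0 = 52
  Carol: 2·3 + 3·1 + 8·2 + 6·4 + 9·4 = 85
  Dave: 2·2 + 3·3 + 8·0 + 6·0 + 9·3 = 40
  Frank: 2·0 + 3·0 + 8·1 + 6·3 + 9·1 = 35
Carol has the highest total.

Carol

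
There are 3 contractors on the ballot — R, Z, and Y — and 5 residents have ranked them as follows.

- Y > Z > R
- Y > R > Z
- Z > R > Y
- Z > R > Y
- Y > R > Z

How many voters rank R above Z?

2

Ballots ranking R above Z: 2.
Ballots ranking Z above R: 3.
So 2 of 5 voters prefer R to Z.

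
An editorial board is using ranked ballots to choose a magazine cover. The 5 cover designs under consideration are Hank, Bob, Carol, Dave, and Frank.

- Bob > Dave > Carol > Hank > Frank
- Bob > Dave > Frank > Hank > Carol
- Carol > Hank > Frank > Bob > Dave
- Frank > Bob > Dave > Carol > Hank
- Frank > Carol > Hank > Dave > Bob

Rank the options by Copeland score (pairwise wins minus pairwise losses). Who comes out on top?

Frank

Pairwise results:
  Hank vs Bob: Bob wins 3–2.
  Hank vs Carol: Carol wins 4–1.
  Hank vs Dave: Dave wins 3–2.
  Hank vs Frank: Frank wins 3–2.
  Bob vs Carol: Bob wins 3–2.
  Bob vs Dave: Bob wins 4–1.
  Bob vs Frank: Frank wins 3–2.
  Carol vs Dave: Dave wins 3–2.
  Carol vs Frank: Frank wins 3–2.
  Dave vs Frank: Frank wins 3–2.
Copeland scores (wins − losses):
  Hank: 0 − 4 = -4
  Bob: 3 − 1 = 2
  Carol: 1 − 3 = -2
  Dave: 2 − 2 = 0
  Frank: 4 − 0 = 4
Frank has the best Copeland score.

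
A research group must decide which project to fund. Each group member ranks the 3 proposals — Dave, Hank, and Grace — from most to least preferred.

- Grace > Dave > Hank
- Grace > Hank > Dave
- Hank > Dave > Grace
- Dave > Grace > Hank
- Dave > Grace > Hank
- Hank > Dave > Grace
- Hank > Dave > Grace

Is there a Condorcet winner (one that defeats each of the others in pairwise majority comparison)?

Head-to-head results (7 voters total):
Dave vs Hank: Hank wins 4–3.
Dave vs Grace: Dave wins 5–2.
Hank vs Grace: Grace wins 4–3.
No candidate beats all others: Dave beats Grace beats Hank beats Dave, a majority cycle.

No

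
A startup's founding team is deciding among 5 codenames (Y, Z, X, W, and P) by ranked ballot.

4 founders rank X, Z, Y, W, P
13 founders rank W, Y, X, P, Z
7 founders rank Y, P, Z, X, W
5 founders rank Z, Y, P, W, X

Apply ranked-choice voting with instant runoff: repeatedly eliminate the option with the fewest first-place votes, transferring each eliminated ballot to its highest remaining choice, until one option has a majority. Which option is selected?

Z

Round 1: W 13, Y 7, Z 5, X 4, P 0. P has the fewest and is eliminated.
Round 2: W 13, Y 7, Z 5, X 4. X has the fewest and is eliminated.
Round 3: W 13, Z 9, Y 7. Y has the fewest and is eliminated.
Round 4: Z 16, W 13. Z has a majority.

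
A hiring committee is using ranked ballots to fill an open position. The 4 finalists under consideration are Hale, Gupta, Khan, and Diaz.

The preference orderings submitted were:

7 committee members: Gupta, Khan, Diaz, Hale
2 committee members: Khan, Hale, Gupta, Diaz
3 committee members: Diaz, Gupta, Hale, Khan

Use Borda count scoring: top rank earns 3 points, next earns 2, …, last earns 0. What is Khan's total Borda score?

20

Borda scores:
  Hale: 7·0 + 2·2 + 3·1 = 7
  Gupta: 7·3 + 2·1 + 3·2 = 29
  Khan: 7·2 + 2·3 + 3·0 = 20
  Diaz: 7·1 + 2·0 + 3·3 = 16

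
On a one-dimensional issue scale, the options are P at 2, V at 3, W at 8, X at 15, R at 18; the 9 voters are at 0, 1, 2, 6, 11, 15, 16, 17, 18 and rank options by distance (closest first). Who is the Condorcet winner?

With single-peaked preferences on a line, the Condorcet winner is the candidate closest to the median voter.
The median voter (position 11) is closest to W at 8.
Check: W vs P — voters closer to W: 6 of 9.

W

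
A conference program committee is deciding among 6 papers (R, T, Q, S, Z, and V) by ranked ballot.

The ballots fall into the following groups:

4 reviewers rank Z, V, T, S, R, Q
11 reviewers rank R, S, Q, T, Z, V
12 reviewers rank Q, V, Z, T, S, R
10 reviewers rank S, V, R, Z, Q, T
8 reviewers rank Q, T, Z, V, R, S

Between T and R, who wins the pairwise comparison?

T

Ballots ranking T above R: 4+12+8 = 24.
Ballots ranking R above T: 11+10 = 21.
T wins the head-to-head, 24–21.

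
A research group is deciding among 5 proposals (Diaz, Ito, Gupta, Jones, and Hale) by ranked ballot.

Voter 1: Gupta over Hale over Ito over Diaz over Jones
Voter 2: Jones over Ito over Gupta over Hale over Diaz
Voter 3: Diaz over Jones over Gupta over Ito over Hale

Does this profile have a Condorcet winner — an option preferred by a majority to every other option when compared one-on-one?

Head-to-head results (3 voters total):
Diaz vs Ito: Ito wins 2–1.
Diaz vs Gupta: Gupta wins 2–1.
Diaz vs Jones: Diaz wins 2–1.
Diaz vs Hale: Hale wins 2–1.
Ito vs Gupta: Gupta wins 2–1.
Ito vs Jones: Jones wins 2–1.
Ito vs Hale: Ito wins 2–1.
Gupta vs Jones: Jones wins 2–1.
Gupta vs Hale: Gupta wins 3–0.
Jones vs Hale: Jones wins 2–1.
No candidate beats all others: Diaz beats Jones beats Ito beats Diaz, a majority cycle.

No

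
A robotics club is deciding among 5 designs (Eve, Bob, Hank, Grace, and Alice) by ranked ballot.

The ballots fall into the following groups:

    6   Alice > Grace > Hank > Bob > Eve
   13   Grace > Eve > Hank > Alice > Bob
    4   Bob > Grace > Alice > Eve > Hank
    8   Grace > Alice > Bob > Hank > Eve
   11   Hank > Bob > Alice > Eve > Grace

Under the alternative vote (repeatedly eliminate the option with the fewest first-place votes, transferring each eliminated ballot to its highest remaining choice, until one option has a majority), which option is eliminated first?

Eve

Round 1: Grace 21, Hank 11, Alice 6, Bob 4, Eve 0. Eve has the fewest and is eliminated.
Round 2: Grace 21, Hank 11, Alice 6, Bob 4. Bob has the fewest and is eliminated.
Round 3: Grace 25, Hank 11, Alice 6. Grace has a majority.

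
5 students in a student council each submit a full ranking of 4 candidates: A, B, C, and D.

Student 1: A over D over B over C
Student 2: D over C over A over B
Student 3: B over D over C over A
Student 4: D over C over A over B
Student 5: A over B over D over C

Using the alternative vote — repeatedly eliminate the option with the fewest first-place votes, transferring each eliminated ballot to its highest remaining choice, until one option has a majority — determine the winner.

Round 1: A 2, D 2, B 1, C 0. C has the fewest and is eliminated.
Round 2: A 2, D 2, B 1. B has the fewest and is eliminated.
Round 3: D 3, A 2. D has a majority.

D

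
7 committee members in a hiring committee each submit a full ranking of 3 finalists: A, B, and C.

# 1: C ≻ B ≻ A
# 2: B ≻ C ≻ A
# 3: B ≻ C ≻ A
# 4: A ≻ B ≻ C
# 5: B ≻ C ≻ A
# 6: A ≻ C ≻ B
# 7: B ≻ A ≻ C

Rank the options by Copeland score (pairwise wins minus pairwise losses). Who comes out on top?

B

Pairwise results:
  A vs B: B wins 5–2.
  A vs C: C wins 4–3.
  B vs C: B wins 5–2.
Copeland scores (wins − losses):
  A: 0 − 2 = -2
  B: 2 − 0 = 2
  C: 1 − 1 = 0
B has the best Copeland score.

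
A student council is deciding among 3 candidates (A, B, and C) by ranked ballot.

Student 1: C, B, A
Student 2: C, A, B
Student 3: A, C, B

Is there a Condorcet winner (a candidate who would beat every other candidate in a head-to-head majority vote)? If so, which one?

Head-to-head results (3 voters total):
A vs B: A wins 2–1.
A vs C: C wins 2–1.
B vs C: C wins 3–0.
C beats each rival — A (2–1), B (3–0) — so C is the Condorcet winner.

C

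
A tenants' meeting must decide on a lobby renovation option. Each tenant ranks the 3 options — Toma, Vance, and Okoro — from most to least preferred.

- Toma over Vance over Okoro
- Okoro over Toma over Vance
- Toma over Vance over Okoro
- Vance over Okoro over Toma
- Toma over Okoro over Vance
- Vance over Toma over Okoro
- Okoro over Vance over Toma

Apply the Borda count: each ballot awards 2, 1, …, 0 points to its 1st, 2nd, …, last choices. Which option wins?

Toma

Borda scores:
  Toma: 2 + 1 + 2 + 0 + 2 + 1 + 0 = 8
  Vance: 1 + 0 + 1 + 2 + 0 + 2 + 1 = 7
  Okoro: 0 + 2 + 0 + 1 + 1 + 0 + 2 = 6
Toma has the highest total.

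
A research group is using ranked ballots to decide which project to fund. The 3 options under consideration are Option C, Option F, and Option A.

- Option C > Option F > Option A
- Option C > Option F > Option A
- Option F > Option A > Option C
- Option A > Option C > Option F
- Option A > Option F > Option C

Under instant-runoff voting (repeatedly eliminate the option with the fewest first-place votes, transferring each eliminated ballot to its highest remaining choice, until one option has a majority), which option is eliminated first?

Option F

Round 1: Option C 2, Option A 2, Option F 1. Option F has the fewest and is eliminated.
Round 2: Option A 3, Option C 2. Option A has a majority.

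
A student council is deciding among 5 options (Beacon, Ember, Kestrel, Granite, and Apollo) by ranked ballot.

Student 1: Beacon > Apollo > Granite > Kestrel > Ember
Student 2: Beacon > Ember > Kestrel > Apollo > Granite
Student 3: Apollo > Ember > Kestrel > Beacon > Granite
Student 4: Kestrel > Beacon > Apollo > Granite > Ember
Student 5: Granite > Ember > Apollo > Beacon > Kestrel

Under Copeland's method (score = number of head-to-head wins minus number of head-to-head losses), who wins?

Pairwise results:
  Beacon vs Ember: Beacon wins 3–2.
  Beacon vs Kestrel: Beacon wins 3–2.
  Beacon vs Granite: Beacon wins 4–1.
  Beacon vs Apollo: Beacon wins 3–2.
  Ember vs Kestrel: Ember wins 3–2.
  Ember vs Granite: Granite wins 3–2.
  Ember vs Apollo: Apollo wins 3–2.
  Kestrel vs Granite: Kestrel wins 3–2.
  Kestrel vs Apollo: Apollo wins 3–2.
  Granite vs Apollo: Apollo wins 4–1.
Copeland scores (wins − losses):
  Beacon: 4 − 0 = 4
  Ember: 1 − 3 = -2
  Kestrel: 1 − 3 = -2
  Granite: 1 − 3 = -2
  Apollo: 3 − 1 = 2
Beacon has the best Copeland score.

Beacon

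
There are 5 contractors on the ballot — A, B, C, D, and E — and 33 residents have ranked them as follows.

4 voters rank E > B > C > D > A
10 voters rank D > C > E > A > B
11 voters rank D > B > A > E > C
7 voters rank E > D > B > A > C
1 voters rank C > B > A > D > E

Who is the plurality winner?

First-place vote totals:
  A: 0
  B: 0
  C: 1
  D: 21
  E: 11
D has the most first-place votes.

D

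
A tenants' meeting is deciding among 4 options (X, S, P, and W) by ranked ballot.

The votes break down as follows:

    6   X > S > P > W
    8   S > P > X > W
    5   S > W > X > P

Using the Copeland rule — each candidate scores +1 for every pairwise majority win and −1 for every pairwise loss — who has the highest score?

Pairwise results:
  X vs S: S wins 13–6.
  X vs P: X wins 11–8.
  X vs W: X wins 14–5.
  S vs P: S wins 19–0.
  S vs W: S wins 19–0.
  P vs W: P wins 14–5.
Copeland scores (wins − losses):
  X: 2 − 1 = 1
  S: 3 − 0 = 3
  P: 1 − 2 = -1
  W: 0 − 3 = -3
S has the best Copeland score.

S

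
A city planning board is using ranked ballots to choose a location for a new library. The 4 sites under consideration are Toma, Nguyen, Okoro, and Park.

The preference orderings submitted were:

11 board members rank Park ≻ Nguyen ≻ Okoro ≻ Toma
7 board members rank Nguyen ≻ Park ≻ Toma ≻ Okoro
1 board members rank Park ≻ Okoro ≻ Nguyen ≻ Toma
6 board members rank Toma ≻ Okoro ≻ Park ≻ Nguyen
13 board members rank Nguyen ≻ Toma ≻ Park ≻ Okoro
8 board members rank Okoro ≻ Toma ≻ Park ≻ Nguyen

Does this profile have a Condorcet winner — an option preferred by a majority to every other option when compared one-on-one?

Head-to-head results (46 voters total):
Toma vs Nguyen: Nguyen wins 32–14.
Toma vs Okoro: Toma wins 26–20.
Toma vs Park: Toma wins 27–19.
Nguyen vs Okoro: Nguyen wins 31–15.
Nguyen vs Park: Park wins 26–20.
Okoro vs Park: Park wins 32–14.
No candidate beats all others: Toma beats Park beats Nguyen beats Toma, a majority cycle.

No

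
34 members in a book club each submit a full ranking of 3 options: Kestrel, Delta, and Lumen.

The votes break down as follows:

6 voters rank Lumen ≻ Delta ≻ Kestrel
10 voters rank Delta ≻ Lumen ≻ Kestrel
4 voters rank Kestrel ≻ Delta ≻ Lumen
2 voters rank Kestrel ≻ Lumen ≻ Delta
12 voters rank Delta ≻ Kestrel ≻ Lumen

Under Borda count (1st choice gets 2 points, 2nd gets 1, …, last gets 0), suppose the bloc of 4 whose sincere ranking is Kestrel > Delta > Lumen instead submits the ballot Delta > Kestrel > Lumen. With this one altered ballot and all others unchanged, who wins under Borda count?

Borda totals with the altered ballot: Kestrel 20, Delta 58, Lumen 24.
The winner is unchanged: still Delta.

Delta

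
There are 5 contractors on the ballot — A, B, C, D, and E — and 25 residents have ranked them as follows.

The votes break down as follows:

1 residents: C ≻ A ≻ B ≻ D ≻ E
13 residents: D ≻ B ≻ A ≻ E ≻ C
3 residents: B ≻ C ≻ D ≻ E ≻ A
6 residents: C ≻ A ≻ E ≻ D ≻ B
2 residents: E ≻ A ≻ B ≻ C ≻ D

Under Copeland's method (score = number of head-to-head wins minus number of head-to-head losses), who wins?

D

Pairwise results:
  A vs B: B wins 16–9.
  A vs C: A wins 15–10.
  A vs D: D wins 16–9.
  A vs E: A wins 20–5.
  B vs C: B wins 18–7.
  B vs D: D wins 19–6.
  B vs E: B wins 17–8.
  C vs D: D wins 13–12.
  C vs E: E wins 15–10.
  D vs E: D wins 17–8.
Copeland scores (wins − losses):
  A: 2 − 2 = 0
  B: 3 − 1 = 2
  C: 0 − 4 = -4
  D: 4 − 0 = 4
  E: 1 − 3 = -2
D has the best Copeland score.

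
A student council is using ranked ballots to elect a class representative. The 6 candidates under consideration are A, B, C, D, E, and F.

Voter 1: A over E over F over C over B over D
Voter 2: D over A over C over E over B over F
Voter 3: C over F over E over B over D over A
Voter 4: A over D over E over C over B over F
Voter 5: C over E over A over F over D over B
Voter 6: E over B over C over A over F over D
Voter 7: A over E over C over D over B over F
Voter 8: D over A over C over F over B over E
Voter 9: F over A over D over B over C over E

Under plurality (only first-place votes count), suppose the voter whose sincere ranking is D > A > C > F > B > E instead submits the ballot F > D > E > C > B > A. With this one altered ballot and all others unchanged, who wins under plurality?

First-place totals with the altered ballot: A 3, B 0, C 2, D 1, E 1, F 2.
The winner is unchanged: still A.

A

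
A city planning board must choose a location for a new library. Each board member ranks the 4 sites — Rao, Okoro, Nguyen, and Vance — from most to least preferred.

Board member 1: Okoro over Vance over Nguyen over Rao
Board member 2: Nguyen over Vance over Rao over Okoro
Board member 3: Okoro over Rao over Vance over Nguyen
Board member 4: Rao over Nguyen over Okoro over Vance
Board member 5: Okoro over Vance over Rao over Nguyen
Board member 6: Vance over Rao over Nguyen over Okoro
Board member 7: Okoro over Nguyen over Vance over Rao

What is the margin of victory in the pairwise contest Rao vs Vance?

3

Ballots ranking Rao above Vance: 2.
Ballots ranking Vance above Rao: 5.
Vance wins 5–2, a margin of 3.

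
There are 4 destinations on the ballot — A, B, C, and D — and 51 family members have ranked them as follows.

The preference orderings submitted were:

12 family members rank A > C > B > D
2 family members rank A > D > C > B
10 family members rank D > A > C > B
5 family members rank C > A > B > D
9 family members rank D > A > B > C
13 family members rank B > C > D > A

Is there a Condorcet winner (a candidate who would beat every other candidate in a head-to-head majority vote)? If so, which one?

Head-to-head results (51 voters total):
A vs B: A wins 38–13.
A vs C: A wins 33–18.
A vs D: D wins 32–19.
B vs C: C wins 29–22.
B vs D: B wins 30–21.
C vs D: C wins 30–21.
No candidate beats all others: A beats B beats D beats A, a majority cycle.

No Condorcet winner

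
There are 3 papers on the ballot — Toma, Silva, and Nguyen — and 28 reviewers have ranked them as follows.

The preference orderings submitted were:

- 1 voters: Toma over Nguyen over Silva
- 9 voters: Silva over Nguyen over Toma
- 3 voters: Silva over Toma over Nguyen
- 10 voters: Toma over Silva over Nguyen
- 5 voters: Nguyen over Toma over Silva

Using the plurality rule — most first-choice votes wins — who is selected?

Silva

First-place vote totals:
  Toma: 11
  Silva: 12
  Nguyen: 5
Silva has the most first-place votes.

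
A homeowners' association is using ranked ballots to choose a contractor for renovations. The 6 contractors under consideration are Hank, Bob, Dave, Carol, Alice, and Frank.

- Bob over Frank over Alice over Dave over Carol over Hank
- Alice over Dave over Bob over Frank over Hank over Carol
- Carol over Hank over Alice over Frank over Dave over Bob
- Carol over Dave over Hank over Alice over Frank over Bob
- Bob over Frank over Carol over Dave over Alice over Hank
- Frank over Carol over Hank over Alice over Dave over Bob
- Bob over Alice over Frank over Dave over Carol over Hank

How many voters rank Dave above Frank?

Ballots ranking Dave above Frank: 2.
Ballots ranking Frank above Dave: 5.
So 2 of 7 voters prefer Dave to Frank.

2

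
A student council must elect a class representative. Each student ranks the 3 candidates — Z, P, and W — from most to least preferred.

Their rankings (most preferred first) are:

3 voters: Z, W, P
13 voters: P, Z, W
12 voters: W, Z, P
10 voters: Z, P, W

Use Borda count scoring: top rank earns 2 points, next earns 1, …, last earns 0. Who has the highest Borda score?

Borda scores:
  Z: 3·2 + 13·1 + 12·1 + 10·2 = 51
  P: 3·0 + 13·2 + 12·0 + 10·1 = 36
  W: 3·1 + 13·0 + 12·2 + 10·0 = 27
Z has the highest total.

Z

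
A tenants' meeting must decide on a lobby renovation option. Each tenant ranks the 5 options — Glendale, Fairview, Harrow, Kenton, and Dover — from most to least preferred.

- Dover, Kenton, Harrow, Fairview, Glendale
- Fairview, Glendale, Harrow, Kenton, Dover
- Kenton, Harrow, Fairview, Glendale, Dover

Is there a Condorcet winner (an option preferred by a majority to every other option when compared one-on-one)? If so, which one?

Kenton

Head-to-head results (3 voters total):
Glendale vs Fairview: Fairview wins 3–0.
Glendale vs Harrow: Harrow wins 2–1.
Glendale vs Kenton: Kenton wins 2–1.
Glendale vs Dover: Glendale wins 2–1.
Fairview vs Harrow: Harrow wins 2–1.
Fairview vs Kenton: Kenton wins 2–1.
Fairview vs Dover: Fairview wins 2–1.
Harrow vs Kenton: Kenton wins 2–1.
Harrow vs Dover: Harrow wins 2–1.
Kenton vs Dover: Kenton wins 2–1.
Kenton beats each rival — Glendale (2–1), Fairview (2–1), Harrow (2–1), Dover (2–1) — so Kenton is the Condorcet winner.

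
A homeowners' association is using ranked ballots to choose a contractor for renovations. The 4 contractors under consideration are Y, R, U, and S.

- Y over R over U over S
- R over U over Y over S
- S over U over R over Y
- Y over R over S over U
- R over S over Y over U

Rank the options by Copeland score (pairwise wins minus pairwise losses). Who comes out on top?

R

Pairwise results:
  Y vs R: R wins 3–2.
  Y vs U: Y wins 3–2.
  Y vs S: Y wins 3–2.
  R vs U: R wins 4–1.
  R vs S: R wins 4–1.
  U vs S: S wins 3–2.
Copeland scores (wins − losses):
  Y: 2 − 1 = 1
  R: 3 − 0 = 3
  U: 0 − 3 = -3
  S: 1 − 2 = -1
R has the best Copeland score.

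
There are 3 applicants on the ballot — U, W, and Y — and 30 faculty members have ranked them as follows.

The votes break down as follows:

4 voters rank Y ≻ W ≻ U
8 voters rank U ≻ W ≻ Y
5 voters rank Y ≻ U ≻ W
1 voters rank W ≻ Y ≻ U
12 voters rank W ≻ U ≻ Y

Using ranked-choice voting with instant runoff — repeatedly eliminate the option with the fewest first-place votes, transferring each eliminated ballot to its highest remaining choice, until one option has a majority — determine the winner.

Round 1: W 13, Y 9, U 8. U has the fewest and is eliminated.
Round 2: W 21, Y 9. W has a majority.

W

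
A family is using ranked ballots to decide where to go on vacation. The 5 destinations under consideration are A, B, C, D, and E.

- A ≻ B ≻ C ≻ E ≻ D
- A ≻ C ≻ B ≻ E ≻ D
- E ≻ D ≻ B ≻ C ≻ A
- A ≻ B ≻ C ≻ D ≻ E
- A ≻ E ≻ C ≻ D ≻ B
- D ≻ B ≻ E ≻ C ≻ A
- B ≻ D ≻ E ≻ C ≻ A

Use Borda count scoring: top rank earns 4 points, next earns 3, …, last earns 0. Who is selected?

Borda scores:
  A: 4 + 4 + 0 + 4 + 4 + 0 + 0 = 16
  B: 3 + 2 + 2 + 3 + 0 + 3 + 4 = 17
  C: 2 + 3 + 1 + 2 + 2 + 1 + 1 = 12
  D: 0 + 0 + 3 + 1 + 1 + 4 + 3 = 12
  E: 1 + 1 + 4 + 0 + 3 + 2 + 2 = 13
B has the highest total.

B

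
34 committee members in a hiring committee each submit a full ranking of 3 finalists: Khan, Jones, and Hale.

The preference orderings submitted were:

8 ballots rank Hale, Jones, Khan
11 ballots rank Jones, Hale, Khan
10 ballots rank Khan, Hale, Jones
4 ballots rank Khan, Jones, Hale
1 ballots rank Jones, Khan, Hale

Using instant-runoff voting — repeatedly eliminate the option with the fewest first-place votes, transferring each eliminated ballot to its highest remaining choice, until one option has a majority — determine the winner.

Jones

Round 1: Khan 14, Jones 12, Hale 8. Hale has the fewest and is eliminated.
Round 2: Jones 20, Khan 14. Jones has a majority.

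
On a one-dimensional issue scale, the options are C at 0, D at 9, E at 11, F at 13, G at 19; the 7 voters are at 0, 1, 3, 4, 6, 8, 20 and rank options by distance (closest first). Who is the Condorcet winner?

With single-peaked preferences on a line, the Condorcet winner is the candidate closest to the median voter.
The median voter (position 4) is closest to C at 0.
Check: C vs D — voters closer to C: 4 of 7.

C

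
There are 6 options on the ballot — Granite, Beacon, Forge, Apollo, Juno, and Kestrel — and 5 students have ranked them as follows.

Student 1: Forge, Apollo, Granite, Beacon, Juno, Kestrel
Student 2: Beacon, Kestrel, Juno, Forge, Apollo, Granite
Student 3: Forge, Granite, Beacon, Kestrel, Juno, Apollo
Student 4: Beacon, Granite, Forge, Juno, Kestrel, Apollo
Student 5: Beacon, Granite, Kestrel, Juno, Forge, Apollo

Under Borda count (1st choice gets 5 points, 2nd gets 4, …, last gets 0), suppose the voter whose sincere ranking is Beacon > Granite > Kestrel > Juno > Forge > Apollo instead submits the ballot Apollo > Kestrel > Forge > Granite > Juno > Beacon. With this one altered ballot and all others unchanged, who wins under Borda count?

Borda totals with the altered ballot: Granite 13, Beacon 15, Forge 18, Apollo 10, Juno 8, Kestrel 11.
The switch changes the winner from Beacon to Forge.

Forge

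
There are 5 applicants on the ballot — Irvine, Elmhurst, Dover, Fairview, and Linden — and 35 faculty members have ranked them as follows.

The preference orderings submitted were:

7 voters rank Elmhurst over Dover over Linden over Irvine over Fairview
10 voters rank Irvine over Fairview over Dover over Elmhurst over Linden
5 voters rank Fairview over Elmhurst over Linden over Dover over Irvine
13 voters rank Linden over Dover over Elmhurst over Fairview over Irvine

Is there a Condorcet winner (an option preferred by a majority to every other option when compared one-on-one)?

No

Head-to-head results (35 voters total):
Irvine vs Elmhurst: Elmhurst wins 25–10.
Irvine vs Dover: Dover wins 25–10.
Irvine vs Fairview: Fairview wins 18–17.
Irvine vs Linden: Linden wins 25–10.
Elmhurst vs Dover: Dover wins 23–12.
Elmhurst vs Fairview: Elmhurst wins 20–15.
Elmhurst vs Linden: Elmhurst wins 22–13.
Dover vs Fairview: Dover wins 20–15.
Dover vs Linden: Linden wins 18–17.
Fairview vs Linden: Linden wins 20–15.
No candidate beats all others: Elmhurst beats Linden beats Dover beats Elmhurst, a majority cycle.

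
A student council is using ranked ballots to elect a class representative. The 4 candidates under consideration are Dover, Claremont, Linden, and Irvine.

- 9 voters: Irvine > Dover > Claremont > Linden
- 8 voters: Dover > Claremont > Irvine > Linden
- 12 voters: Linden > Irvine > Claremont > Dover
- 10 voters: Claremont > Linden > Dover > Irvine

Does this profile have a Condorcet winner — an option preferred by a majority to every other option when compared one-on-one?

Head-to-head results (39 voters total):
Dover vs Claremont: Claremont wins 22–17.
Dover vs Linden: Linden wins 22–17.
Dover vs Irvine: Irvine wins 21–18.
Claremont vs Linden: Claremont wins 27–12.
Claremont vs Irvine: Irvine wins 21–18.
Linden vs Irvine: Linden wins 22–17.
No candidate beats all others: Claremont beats Linden beats Irvine beats Claremont, a majority cycle.

No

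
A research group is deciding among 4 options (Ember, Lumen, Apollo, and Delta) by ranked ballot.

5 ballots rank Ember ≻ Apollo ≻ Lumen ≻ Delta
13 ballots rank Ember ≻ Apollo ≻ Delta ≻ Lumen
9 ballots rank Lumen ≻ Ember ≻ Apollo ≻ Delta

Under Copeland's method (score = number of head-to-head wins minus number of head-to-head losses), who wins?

Pairwise results:
  Ember vs Lumen: Ember wins 18–9.
  Ember vs Apollo: Ember wins 27–0.
  Ember vs Delta: Ember wins 27–0.
  Lumen vs Apollo: Apollo wins 18–9.
  Lumen vs Delta: Lumen wins 14–13.
  Apollo vs Delta: Apollo wins 27–0.
Copeland scores (wins − losses):
  Ember: 3 − 0 = 3
  Lumen: 1 − 2 = -1
  Apollo: 2 − 1 = 1
  Delta: 0 − 3 = -3
Ember has the best Copeland score.

Ember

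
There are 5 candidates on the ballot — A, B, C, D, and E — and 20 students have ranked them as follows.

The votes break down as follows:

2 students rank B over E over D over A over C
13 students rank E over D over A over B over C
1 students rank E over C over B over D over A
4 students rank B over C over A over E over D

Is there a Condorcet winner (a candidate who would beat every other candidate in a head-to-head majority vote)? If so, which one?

Head-to-head results (20 voters total):
A vs B: A wins 13–7.
A vs C: A wins 15–5.
A vs D: D wins 16–4.
A vs E: E wins 16–4.
B vs C: B wins 19–1.
B vs D: D wins 13–7.
B vs E: E wins 14–6.
C vs D: D wins 15–5.
C vs E: E wins 16–4.
D vs E: E wins 20–0.
E beats each rival — A (16–4), B (14–6), C (16–4), D (20–0) — so E is the Condorcet winner.

E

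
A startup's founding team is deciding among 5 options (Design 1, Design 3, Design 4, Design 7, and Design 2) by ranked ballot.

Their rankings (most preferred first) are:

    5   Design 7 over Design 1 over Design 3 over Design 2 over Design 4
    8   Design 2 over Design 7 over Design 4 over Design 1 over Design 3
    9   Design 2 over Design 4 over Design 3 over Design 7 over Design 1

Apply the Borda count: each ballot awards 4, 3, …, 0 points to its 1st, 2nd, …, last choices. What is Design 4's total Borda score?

43

Borda scores:
  Design 1: 5·3 + 8·1 + 9·0 = 23
  Design 3: 5·2 + 8·0 + 9·2 = 28
  Design 4: 5·0 + 8·2 + 9·3 = 43
  Design 7: 5·4 + 8·3 + 9·1 = 53
  Design 2: 5·1 + 8·4 + 9·4 = 73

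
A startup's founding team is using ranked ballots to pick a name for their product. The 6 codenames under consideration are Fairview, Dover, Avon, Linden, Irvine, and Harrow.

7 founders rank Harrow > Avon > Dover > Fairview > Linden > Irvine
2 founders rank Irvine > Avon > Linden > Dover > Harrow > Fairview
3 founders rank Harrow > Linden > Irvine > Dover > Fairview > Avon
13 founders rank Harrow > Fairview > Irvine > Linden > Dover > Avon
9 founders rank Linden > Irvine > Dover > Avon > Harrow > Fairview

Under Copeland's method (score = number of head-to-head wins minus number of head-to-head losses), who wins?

Harrow

Pairwise results:
  Fairview vs Dover: Dover wins 21–13.
  Fairview vs Avon: Avon wins 18–16.
  Fairview vs Linden: Fairview wins 20–14.
  Fairview vs Irvine: Fairview wins 20–14.
  Fairview vs Harrow: Harrow wins 34–0.
  Dover vs Avon: Dover wins 25–9.
  Dover vs Linden: Linden wins 27–7.
  Dover vs Irvine: Irvine wins 27–7.
  Dover vs Harrow: Harrow wins 23–11.
  Avon vs Linden: Linden wins 25–9.
  Avon vs Irvine: Irvine wins 27–7.
  Avon vs Harrow: Harrow wins 23–11.
  Linden vs Irvine: Linden wins 19–15.
  Linden vs Harrow: Harrow wins 23–11.
  Irvine vs Harrow: Harrow wins 23–11.
Copeland scores (wins − losses):
  Fairview: 2 − 3 = -1
  Dover: 2 − 3 = -1
  Avon: 1 − 4 = -3
  Linden: 3 − 2 = 1
  Irvine: 2 − 3 = -1
  Harrow: 5 − 0 = 5
Harrow has the best Copeland score.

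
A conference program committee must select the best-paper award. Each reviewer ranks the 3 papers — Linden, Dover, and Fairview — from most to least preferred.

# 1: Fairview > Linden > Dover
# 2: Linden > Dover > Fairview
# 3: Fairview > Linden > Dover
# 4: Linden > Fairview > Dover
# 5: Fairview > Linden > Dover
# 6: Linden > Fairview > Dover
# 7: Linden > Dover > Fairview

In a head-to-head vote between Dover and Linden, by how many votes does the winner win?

7

Ballots ranking Dover above Linden: 0.
Ballots ranking Linden above Dover: 7.
Linden wins 7–0, a margin of 7.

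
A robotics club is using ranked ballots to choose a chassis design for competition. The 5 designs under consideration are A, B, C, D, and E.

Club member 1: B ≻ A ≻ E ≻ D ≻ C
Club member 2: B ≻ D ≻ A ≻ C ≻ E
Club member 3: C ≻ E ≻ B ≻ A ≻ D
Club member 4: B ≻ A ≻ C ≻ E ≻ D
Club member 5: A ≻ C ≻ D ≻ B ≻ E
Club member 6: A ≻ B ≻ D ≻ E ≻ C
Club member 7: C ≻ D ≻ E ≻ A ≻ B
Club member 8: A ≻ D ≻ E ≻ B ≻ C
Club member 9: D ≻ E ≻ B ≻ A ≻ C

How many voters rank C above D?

Ballots ranking C above D: 4.
Ballots ranking D above C: 5.
So 4 of 9 voters prefer C to D.

4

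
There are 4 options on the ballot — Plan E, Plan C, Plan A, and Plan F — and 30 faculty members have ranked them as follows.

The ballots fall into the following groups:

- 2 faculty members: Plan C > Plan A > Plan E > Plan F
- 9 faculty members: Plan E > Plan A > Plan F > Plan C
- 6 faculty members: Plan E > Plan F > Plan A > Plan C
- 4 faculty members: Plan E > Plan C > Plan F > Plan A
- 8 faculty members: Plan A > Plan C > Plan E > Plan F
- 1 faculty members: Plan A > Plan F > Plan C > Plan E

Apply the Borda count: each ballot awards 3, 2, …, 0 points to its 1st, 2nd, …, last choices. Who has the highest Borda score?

Plan E

Borda scores:
  Plan E: 2·1 + 9·3 + 6·3 + 4·3 + 8·1 + 0 = 67
  Plan C: 2·3 + 9·0 + 6·0 + 4·2 + 8·2 + 1 = 31
  Plan A: 2·2 + 9·2 + 6·1 + 4·0 + 8·3 + 3 = 55
  Plan F: 2·0 + 9·1 + 6·2 + 4·1 + 8·0 + 2 = 27
Plan E has the highest total.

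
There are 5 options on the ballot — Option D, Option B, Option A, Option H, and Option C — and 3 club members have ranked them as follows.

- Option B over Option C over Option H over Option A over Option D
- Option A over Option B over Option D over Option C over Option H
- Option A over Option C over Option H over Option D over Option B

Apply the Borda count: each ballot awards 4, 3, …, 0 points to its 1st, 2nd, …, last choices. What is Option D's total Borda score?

3

Borda scores:
  Option D: 0 + 2 + 1 = 3
  Option B: 4 + 3 + 0 = 7
  Option A: 1 + 4 + 4 = 9
  Option H: 2 + 0 + 2 = 4
  Option C: 3 + 1 + 3 = 7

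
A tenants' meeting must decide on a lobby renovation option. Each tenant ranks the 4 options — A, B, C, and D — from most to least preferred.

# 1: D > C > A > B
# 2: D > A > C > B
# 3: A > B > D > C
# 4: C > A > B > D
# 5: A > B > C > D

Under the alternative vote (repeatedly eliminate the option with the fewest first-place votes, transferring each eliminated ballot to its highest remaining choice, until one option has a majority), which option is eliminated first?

Round 1: A 2, D 2, C 1, B 0. B has the fewest and is eliminated.
Round 2: A 2, D 2, C 1. C has the fewest and is eliminated.
Round 3: A 3, D 2. A has a majority.

B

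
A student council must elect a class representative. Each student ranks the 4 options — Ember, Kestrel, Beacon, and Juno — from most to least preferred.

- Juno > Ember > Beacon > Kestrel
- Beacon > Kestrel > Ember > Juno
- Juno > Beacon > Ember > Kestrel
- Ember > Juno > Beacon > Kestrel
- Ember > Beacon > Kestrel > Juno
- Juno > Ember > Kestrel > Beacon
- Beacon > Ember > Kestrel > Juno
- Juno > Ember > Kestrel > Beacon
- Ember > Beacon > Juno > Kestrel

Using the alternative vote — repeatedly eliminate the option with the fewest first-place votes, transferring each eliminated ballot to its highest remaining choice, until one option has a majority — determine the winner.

Ember

Round 1: Juno 4, Ember 3, Beacon 2, Kestrel 0. Kestrel has the fewest and is eliminated.
Round 2: Juno 4, Ember 3, Beacon 2. Beacon has the fewest and is eliminated.
Round 3: Ember 5, Juno 4. Ember has a majority.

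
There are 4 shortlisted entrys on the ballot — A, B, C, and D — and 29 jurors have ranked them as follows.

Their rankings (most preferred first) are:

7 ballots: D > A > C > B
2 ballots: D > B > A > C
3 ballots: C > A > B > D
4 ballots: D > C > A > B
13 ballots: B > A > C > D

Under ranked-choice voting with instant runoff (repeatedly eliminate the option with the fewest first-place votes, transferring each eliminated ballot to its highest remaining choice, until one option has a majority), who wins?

B

Round 1: B 13, D 13, C 3, A 0. A has the fewest and is eliminated.
Round 2: B 13, D 13, C 3. C has the fewest and is eliminated.
Round 3: B 16, D 13. B has a majority.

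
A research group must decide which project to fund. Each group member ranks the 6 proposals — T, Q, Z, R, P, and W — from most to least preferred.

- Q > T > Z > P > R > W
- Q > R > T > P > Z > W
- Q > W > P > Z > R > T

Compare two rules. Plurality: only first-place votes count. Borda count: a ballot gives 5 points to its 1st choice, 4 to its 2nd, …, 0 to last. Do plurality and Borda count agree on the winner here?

Yes

Plurality first-place counts: T 0, Q 3, Z 0, R 0, P 0, W 0 → Q.
Borda totals: T 7, Q 15, Z 6, R 6, P 7, W 4 → Q.
The two rules agree on Q.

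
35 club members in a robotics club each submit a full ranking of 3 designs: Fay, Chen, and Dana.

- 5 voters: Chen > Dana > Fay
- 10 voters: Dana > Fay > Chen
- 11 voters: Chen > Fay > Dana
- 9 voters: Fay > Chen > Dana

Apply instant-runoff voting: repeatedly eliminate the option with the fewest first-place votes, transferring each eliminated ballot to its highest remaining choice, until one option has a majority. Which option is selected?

Chen

Round 1: Chen 16, Dana 10, Fay 9. Fay has the fewest and is eliminated.
Round 2: Chen 25, Dana 10. Chen has a majority.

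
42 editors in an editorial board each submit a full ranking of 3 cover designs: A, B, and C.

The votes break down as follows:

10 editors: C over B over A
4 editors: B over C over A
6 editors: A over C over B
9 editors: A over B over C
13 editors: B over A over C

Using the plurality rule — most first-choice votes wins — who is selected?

B

First-place vote totals:
  A: 15
  B: 17
  C: 10
B has the most first-place votes.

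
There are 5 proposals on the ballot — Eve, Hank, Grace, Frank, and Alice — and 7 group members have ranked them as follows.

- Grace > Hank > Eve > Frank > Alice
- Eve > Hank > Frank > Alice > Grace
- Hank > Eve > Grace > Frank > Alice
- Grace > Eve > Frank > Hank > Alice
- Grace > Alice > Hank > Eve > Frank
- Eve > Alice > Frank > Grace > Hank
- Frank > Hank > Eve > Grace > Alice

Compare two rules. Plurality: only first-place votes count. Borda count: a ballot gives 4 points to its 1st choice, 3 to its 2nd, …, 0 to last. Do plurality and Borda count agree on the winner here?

No

Plurality first-place counts: Eve 2, Hank 1, Grace 3, Frank 1, Alice 0 → Grace.
Borda totals: Eve 19, Hank 16, Grace 16, Frank 12, Alice 7 → Eve.
The two rules disagree: plurality picks Grace, Borda picks Eve.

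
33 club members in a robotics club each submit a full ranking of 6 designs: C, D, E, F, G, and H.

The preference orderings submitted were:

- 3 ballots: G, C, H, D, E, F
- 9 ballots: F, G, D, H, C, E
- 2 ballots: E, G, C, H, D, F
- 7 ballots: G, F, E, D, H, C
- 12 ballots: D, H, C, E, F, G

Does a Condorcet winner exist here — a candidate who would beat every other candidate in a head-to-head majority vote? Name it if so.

There is no Condorcet winner

Head-to-head results (33 voters total):
C vs D: D wins 28–5.
C vs E: C wins 24–9.
C vs F: C wins 17–16.
C vs G: G wins 21–12.
C vs H: H wins 28–5.
D vs E: D wins 24–9.
D vs F: D wins 17–16.
D vs G: G wins 21–12.
D vs H: D wins 28–5.
E vs F: E wins 17–16.
E vs G: G wins 19–14.
E vs H: H wins 24–9.
F vs G: F wins 21–12.
F vs H: H wins 17–16.
G vs H: G wins 21–12.
No candidate beats all others: C beats F beats G beats C, a majority cycle.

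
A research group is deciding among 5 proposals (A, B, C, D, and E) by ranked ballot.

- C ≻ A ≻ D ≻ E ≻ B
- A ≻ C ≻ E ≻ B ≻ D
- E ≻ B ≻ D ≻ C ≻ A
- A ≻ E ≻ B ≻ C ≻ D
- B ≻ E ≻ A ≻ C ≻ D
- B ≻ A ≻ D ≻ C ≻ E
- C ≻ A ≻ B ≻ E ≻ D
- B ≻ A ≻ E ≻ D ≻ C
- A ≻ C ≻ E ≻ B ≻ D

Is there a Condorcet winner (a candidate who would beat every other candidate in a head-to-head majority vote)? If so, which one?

A

Head-to-head results (9 voters total):
A vs B: A wins 5–4.
A vs C: A wins 6–3.
A vs D: A wins 8–1.
A vs E: A wins 7–2.
B vs C: B wins 5–4.
B vs D: B wins 8–1.
B vs E: E wins 5–4.
C vs D: C wins 6–3.
C vs E: C wins 5–4.
D vs E: E wins 7–2.
A beats each rival — B (5–4), C (6–3), D (8–1), E (7–2) — so A is the Condorcet winner.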